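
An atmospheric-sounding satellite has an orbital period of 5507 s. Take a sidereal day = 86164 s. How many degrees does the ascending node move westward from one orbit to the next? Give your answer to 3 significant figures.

During one orbit Earth rotates (5507.0 / 86164) × 360° = 23.01°.

23.0°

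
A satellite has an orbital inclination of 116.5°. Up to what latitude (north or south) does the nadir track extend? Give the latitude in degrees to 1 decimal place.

Retrograde orbit: the ground track reaches ±(180° − i) = ±(180 − 116.5) = ±63.5°.

63.5°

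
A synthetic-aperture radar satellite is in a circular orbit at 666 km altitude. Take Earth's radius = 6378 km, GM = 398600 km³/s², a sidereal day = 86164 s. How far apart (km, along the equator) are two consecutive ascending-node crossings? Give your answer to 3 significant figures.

2740 km

Semi-major axis a = 6378 + 666 = 7044 km. Period T = 2π√(a³/μ) = 2π√(7044³/398600) = 5883.6 s = 98.06 min.
During one orbit Earth rotates (5883.6 / 86164) × 360° = 24.58°.
At the equator that is 24.58° × (2π·6378/360) km/° = 24.58 × 111.3 = 2736 km.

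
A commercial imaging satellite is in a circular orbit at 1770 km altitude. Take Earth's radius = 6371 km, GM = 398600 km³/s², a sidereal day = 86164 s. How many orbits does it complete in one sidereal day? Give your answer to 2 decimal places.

11.79

Semi-major axis a = 6371 + 1770 = 8141 km. Period T = 2π√(a³/μ) = 2π√(8141³/398600) = 7310.2 s = 121.84 min.
Orbits per sidereal day = 86164 / 7310.2 = 11.787.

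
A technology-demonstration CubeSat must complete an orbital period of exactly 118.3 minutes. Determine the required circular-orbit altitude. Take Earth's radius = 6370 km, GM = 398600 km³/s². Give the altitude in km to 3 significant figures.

T = 118.3 min = 7098.0 s.
From T = 2π√(a³/μ): a = (μ T²/4π²)^(1/3) = (398600 × 7098.0² / 4π²)^(1/3) = 7983 km.
Altitude h = a − R = 7983 − 6370 = 1613 km.

1610 km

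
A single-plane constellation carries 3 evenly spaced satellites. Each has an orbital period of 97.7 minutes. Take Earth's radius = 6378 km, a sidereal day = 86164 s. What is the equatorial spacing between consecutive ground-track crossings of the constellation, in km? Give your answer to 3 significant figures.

T = 97.7 min = 5862.0 s.
Single-satellite node shift = (5862.0/86164) × 360° = 24.49°.
With 3 satellites evenly phased, successive equator crossings are 24.49/3 = 8.164° apart.
That is 8.164 × 111.3 = 909 km at the equator.

909 km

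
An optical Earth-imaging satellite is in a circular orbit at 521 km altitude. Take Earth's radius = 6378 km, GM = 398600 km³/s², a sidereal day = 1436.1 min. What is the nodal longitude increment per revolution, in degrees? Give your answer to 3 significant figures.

Semi-major axis a = 6378 + 521 = 6899 km. Period T = 2π√(a³/μ) = 2π√(6899³/398600) = 5702.8 s = 95.05 min.
During one orbit Earth rotates (5702.8 / 86166) × 360° = 23.83°.

23.8°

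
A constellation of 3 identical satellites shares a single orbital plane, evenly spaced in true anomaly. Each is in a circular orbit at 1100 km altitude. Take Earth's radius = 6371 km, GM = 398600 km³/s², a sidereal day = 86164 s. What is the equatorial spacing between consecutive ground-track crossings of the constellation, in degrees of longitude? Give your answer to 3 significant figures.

8.95°

Semi-major axis a = 6371 + 1100 = 7471 km. Period T = 2π√(a³/μ) = 2π√(7471³/398600) = 6426.6 s = 107.11 min.
Single-satellite node shift = (6426.6/86164) × 360° = 26.85°.
With 3 satellites evenly phased, successive equator crossings are 26.85/3 = 8.950° apart.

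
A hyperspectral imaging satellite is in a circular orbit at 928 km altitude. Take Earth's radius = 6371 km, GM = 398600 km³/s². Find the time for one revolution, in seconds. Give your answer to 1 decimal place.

6205.9 seconds

Semi-major axis a = 6371 + 928 = 7299 km. Period T = 2π√(a³/μ) = 2π√(7299³/398600) = 6205.9 s = 103.43 min.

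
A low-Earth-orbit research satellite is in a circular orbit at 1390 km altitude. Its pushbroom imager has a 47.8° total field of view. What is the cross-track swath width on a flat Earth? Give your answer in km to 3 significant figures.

Half-angle = 47.8°/2 = 23.9°.
Swath width ≈ 2h·tan(θ/2) = 2 × 1390 × tan(23.9°) = 1231.9 km.

1230 km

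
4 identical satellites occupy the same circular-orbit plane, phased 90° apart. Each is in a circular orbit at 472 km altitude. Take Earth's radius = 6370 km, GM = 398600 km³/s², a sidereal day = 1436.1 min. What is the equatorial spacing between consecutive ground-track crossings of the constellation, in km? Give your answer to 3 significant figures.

654 km

Semi-major axis a = 6370 + 472 = 6842 km. Period T = 2π√(a³/μ) = 2π√(6842³/398600) = 5632.3 s = 93.87 min.
Single-satellite node shift = (5632.3/86166) × 360° = 23.53°.
With 4 satellites evenly phased, successive equator crossings are 23.53/4 = 5.883° apart.
That is 5.883 × 111.2 = 654 km at the equator.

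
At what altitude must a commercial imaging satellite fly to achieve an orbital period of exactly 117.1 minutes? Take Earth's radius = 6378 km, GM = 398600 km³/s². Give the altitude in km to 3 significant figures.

1550 km

T = 117.1 min = 7026.0 s.
From T = 2π√(a³/μ): a = (μ T²/4π²)^(1/3) = (398600 × 7026.0² / 4π²)^(1/3) = 7929 km.
Altitude h = a − R = 7929 − 6378 = 1551 km.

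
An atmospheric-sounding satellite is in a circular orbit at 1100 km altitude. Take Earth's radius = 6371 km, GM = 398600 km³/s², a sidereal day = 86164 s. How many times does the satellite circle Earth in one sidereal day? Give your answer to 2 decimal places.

13.41

Semi-major axis a = 6371 + 1100 = 7471 km. Period T = 2π√(a³/μ) = 2π√(7471³/398600) = 6426.6 s = 107.11 min.
Orbits per sidereal day = 86164 / 6426.6 = 13.407.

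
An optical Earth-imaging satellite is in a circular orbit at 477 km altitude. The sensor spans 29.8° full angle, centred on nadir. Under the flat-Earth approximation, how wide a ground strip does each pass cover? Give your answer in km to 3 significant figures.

Half-angle = 29.8°/2 = 14.9°.
Swath width ≈ 2h·tan(θ/2) = 2 × 477 × tan(14.9°) = 253.8 km.

254 km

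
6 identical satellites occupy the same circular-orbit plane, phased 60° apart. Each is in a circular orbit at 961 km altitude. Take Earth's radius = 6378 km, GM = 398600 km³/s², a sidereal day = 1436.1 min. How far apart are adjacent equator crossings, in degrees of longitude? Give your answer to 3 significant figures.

4.36°

Semi-major axis a = 6378 + 961 = 7339 km. Period T = 2π√(a³/μ) = 2π√(7339³/398600) = 6257.0 s = 104.28 min.
Single-satellite node shift = (6257.0/86166) × 360° = 26.14°.
With 6 satellites evenly phased, successive equator crossings are 26.14/6 = 4.357° apart.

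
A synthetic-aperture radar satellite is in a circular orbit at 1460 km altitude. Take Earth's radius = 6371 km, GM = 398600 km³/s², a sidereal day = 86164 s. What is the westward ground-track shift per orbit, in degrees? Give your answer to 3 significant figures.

28.8°

Semi-major axis a = 6371 + 1460 = 7831 km. Period T = 2π√(a³/μ) = 2π√(7831³/398600) = 6896.6 s = 114.94 min.
During one orbit Earth rotates (6896.6 / 86164) × 360° = 28.81°.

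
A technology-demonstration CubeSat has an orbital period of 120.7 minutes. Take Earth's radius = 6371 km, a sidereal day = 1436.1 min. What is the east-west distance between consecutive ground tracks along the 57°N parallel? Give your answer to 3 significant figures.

T = 120.7 min = 7242.0 s.
Node shift per orbit = (7242.0/86166) × 360° = 30.26°.
Equatorial spacing = 30.26 × 111.2 km/° = 3364 km.
At 57° latitude, spacing = 3364 × cos(57°) = 1832 km.

1830 km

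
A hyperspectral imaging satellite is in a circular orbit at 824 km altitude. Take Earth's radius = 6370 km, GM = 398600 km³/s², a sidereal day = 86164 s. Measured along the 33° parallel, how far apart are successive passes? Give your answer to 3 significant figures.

2370 km

Semi-major axis a = 6370 + 824 = 7194 km. Period T = 2π√(a³/μ) = 2π√(7194³/398600) = 6072.5 s = 101.21 min.
Node shift per orbit = (6072.5/86164) × 360° = 25.37°.
Equatorial spacing = 25.37 × 111.2 km/° = 2821 km.
At 33° latitude, spacing = 2821 × cos(33°) = 2366 km.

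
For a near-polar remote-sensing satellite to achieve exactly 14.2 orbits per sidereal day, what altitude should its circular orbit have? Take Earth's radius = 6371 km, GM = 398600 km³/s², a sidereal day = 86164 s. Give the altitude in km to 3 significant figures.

Required period T = 86164 / 14.2 = 6067.9 s.
From T = 2π√(a³/μ): a = (μ T²/4π²)^(1/3) = (398600 × 6067.9² / 4π²)^(1/3) = 7190 km.
Altitude h = a − R = 7190 − 6371 = 819 km.

819 km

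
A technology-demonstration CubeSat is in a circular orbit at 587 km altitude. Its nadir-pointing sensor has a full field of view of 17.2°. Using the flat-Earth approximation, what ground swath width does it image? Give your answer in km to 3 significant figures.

178 km

Half-angle = 17.2°/2 = 8.6°.
Swath width ≈ 2h·tan(θ/2) = 2 × 587 × tan(8.6°) = 177.6 km.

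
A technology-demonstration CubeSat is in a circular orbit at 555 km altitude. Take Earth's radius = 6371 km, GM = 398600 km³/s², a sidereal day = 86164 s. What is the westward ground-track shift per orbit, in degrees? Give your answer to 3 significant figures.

24.0°

Semi-major axis a = 6371 + 555 = 6926 km. Period T = 2π√(a³/μ) = 2π√(6926³/398600) = 5736.3 s = 95.61 min.
During one orbit Earth rotates (5736.3 / 86164) × 360° = 23.97°.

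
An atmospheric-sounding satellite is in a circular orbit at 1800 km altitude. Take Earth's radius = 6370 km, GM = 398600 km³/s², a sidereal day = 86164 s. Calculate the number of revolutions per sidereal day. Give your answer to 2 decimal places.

11.72

Semi-major axis a = 6370 + 1800 = 8170 km. Period T = 2π√(a³/μ) = 2π√(8170³/398600) = 7349.3 s = 122.49 min.
Orbits per sidereal day = 86164 / 7349.3 = 11.724.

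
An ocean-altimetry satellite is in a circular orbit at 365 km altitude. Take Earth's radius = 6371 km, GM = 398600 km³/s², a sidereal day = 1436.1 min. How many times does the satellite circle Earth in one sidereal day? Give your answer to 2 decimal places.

Semi-major axis a = 6371 + 365 = 6736 km. Period T = 2π√(a³/μ) = 2π√(6736³/398600) = 5501.9 s = 91.70 min.
Orbits per sidereal day = 86166 / 5501.9 = 15.661.

15.66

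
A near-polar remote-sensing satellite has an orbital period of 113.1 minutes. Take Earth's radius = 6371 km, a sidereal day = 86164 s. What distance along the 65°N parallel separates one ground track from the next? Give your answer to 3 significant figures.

T = 113.1 min = 6786.0 s.
Node shift per orbit = (6786.0/86164) × 360° = 28.35°.
Equatorial spacing = 28.35 × 111.2 km/° = 3153 km.
At 65° latitude, spacing = 3153 × cos(65°) = 1332 km.

1330 km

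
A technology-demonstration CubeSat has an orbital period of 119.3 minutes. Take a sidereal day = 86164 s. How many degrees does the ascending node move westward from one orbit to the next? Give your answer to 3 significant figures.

29.9°

T = 119.3 min = 7158.0 s.
During one orbit Earth rotates (7158.0 / 86164) × 360° = 29.91°.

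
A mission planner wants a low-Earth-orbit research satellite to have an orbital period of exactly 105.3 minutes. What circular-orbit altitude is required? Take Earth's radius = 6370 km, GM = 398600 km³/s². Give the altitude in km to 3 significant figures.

1020 km

T = 105.3 min = 6318.0 s.
From T = 2π√(a³/μ): a = (μ T²/4π²)^(1/3) = (398600 × 6318.0² / 4π²)^(1/3) = 7387 km.
Altitude h = a − R = 7387 − 6370 = 1017 km.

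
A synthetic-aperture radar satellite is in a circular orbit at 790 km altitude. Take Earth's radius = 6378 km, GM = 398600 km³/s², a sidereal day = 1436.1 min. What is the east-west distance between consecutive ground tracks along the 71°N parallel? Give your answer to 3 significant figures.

Semi-major axis a = 6378 + 790 = 7168 km. Period T = 2π√(a³/μ) = 2π√(7168³/398600) = 6039.6 s = 100.66 min.
Node shift per orbit = (6039.6/86166) × 360° = 25.23°.
Equatorial spacing = 25.23 × 111.3 km/° = 2809 km.
At 71° latitude, spacing = 2809 × cos(71°) = 914 km.

914 km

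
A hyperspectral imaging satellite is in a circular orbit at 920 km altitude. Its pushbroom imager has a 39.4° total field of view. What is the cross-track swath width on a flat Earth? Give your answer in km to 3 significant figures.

659 km

Half-angle = 39.4°/2 = 19.7°.
Swath width ≈ 2h·tan(θ/2) = 2 × 920 × tan(19.7°) = 658.8 km.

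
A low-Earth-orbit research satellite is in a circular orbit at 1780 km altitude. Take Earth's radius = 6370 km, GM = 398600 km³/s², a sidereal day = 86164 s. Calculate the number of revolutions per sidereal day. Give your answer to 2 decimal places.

11.77

Semi-major axis a = 6370 + 1780 = 8150 km. Period T = 2π√(a³/μ) = 2π√(8150³/398600) = 7322.3 s = 122.04 min.
Orbits per sidereal day = 86164 / 7322.3 = 11.767.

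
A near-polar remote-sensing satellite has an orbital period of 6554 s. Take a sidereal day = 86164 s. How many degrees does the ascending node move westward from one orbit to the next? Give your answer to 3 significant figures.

27.4°

During one orbit Earth rotates (6554.0 / 86164) × 360° = 27.38°.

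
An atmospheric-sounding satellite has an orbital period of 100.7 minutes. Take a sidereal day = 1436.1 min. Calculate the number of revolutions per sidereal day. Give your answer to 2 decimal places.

14.26

T = 100.7 min = 6042.0 s.
Orbits per sidereal day = 86166 / 6042.0 = 14.261.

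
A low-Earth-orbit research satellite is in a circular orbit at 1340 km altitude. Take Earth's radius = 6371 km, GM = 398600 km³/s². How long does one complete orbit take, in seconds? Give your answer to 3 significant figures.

Semi-major axis a = 6371 + 1340 = 7711 km. Period T = 2π√(a³/μ) = 2π√(7711³/398600) = 6738.7 s = 112.31 min.

6740 seconds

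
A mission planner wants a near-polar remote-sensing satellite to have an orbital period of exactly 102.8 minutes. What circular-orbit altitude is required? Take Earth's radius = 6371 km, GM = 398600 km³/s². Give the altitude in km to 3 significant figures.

T = 102.8 min = 6168.0 s.
From T = 2π√(a³/μ): a = (μ T²/4π²)^(1/3) = (398600 × 6168.0² / 4π²)^(1/3) = 7269 km.
Altitude h = a − R = 7269 − 6371 = 898 km.

898 km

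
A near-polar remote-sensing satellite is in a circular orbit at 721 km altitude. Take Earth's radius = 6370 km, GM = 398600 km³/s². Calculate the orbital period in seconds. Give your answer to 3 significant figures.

Semi-major axis a = 6370 + 721 = 7091 km. Period T = 2π√(a³/μ) = 2π√(7091³/398600) = 5942.5 s = 99.04 min.

5940 seconds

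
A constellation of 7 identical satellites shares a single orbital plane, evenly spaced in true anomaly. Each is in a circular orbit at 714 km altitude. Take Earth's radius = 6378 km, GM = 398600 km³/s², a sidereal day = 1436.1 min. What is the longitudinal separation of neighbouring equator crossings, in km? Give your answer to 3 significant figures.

Semi-major axis a = 6378 + 714 = 7092 km. Period T = 2π√(a³/μ) = 2π√(7092³/398600) = 5943.8 s = 99.06 min.
Single-satellite node shift = (5943.8/86166) × 360° = 24.83°.
With 7 satellites evenly phased, successive equator crossings are 24.83/7 = 3.548° apart.
That is 3.548 × 111.3 = 395 km at the equator.

395 km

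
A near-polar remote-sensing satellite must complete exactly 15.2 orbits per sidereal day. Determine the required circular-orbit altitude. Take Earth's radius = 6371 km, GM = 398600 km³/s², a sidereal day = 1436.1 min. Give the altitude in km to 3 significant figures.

501 km

Required period T = 86166 / 15.2 = 5668.8 s.
From T = 2π√(a³/μ): a = (μ T²/4π²)^(1/3) = (398600 × 5668.8² / 4π²)^(1/3) = 6872 km.
Altitude h = a − R = 6872 − 6371 = 501 km.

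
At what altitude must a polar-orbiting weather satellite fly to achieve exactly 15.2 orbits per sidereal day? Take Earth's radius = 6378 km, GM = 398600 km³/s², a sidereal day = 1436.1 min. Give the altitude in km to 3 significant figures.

494 km

Required period T = 86166 / 15.2 = 5668.8 s.
From T = 2π√(a³/μ): a = (μ T²/4π²)^(1/3) = (398600 × 5668.8² / 4π²)^(1/3) = 6872 km.
Altitude h = a − R = 6872 − 6378 = 494 km.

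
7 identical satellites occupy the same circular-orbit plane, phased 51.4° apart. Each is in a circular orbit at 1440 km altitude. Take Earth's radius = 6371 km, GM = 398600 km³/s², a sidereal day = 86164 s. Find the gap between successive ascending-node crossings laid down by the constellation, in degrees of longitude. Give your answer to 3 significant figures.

4.10°

Semi-major axis a = 6371 + 1440 = 7811 km. Period T = 2π√(a³/μ) = 2π√(7811³/398600) = 6870.2 s = 114.50 min.
Single-satellite node shift = (6870.2/86164) × 360° = 28.70°.
With 7 satellites evenly phased, successive equator crossings are 28.70/7 = 4.101° apart.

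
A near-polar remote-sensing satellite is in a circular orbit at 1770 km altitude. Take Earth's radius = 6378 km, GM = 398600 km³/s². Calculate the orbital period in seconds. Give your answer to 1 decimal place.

Semi-major axis a = 6378 + 1770 = 8148 km. Period T = 2π√(a³/μ) = 2π√(8148³/398600) = 7319.6 s = 121.99 min.

7319.6 seconds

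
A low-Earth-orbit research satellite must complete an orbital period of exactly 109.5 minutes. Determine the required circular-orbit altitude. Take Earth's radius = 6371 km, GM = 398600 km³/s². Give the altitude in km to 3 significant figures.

T = 109.5 min = 6570.0 s.
From T = 2π√(a³/μ): a = (μ T²/4π²)^(1/3) = (398600 × 6570.0² / 4π²)^(1/3) = 7582 km.
Altitude h = a − R = 7582 − 6371 = 1211 km.

1210 km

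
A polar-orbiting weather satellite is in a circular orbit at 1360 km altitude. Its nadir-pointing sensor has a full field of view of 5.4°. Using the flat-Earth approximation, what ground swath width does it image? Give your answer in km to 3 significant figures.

128 km

Half-angle = 5.4°/2 = 2.7°.
Swath width ≈ 2h·tan(θ/2) = 2 × 1360 × tan(2.7°) = 128.3 km.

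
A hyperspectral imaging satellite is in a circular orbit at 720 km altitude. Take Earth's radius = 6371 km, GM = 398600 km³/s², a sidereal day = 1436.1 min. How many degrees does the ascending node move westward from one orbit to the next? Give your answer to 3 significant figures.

24.8°

Semi-major axis a = 6371 + 720 = 7091 km. Period T = 2π√(a³/μ) = 2π√(7091³/398600) = 5942.5 s = 99.04 min.
During one orbit Earth rotates (5942.5 / 86166) × 360° = 24.83°.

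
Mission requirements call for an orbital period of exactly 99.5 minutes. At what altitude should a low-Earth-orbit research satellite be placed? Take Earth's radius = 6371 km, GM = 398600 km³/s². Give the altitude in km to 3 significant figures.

742 km

T = 99.5 min = 5970.0 s.
From T = 2π√(a³/μ): a = (μ T²/4π²)^(1/3) = (398600 × 5970.0² / 4π²)^(1/3) = 7113 km.
Altitude h = a − R = 7113 − 6371 = 742 km.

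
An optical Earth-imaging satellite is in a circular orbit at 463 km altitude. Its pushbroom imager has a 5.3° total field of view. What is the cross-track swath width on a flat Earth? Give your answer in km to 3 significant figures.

Half-angle = 5.3°/2 = 2.65°.
Swath width ≈ 2h·tan(θ/2) = 2 × 463 × tan(2.65°) = 42.9 km.

42.9 km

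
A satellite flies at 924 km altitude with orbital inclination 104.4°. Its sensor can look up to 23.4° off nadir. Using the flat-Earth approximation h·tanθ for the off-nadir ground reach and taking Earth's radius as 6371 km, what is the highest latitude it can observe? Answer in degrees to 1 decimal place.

Retrograde orbit: the ground track reaches ±(180° − i) = ±(180 − 104.4) = ±75.6°.
Sensor half-swath on the ground ≈ 924·tan(23.4°) = 400 km = 3.60° of latitude.
Maximum observable latitude ≈ 75.6 + 3.60 = 79.2°.

79.2°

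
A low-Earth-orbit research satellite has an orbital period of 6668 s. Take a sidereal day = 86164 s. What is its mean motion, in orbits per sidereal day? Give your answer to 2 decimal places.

12.92

Orbits per sidereal day = 86164 / 6668.0 = 12.922.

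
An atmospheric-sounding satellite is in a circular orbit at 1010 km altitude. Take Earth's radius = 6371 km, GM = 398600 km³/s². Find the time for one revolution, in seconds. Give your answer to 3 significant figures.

6310 seconds

Semi-major axis a = 6371 + 1010 = 7381 km. Period T = 2π√(a³/μ) = 2π√(7381³/398600) = 6310.8 s = 105.18 min.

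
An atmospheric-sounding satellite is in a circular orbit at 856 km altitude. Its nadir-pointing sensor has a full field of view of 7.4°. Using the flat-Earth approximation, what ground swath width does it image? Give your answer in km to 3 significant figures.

111 km

Half-angle = 7.4°/2 = 3.7°.
Swath width ≈ 2h·tan(θ/2) = 2 × 856 × tan(3.7°) = 110.7 km.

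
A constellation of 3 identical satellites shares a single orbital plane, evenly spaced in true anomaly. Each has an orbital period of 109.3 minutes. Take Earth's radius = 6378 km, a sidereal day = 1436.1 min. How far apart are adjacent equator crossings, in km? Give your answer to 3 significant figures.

T = 109.3 min = 6558.0 s.
Single-satellite node shift = (6558.0/86166) × 360° = 27.40°.
With 3 satellites evenly phased, successive equator crossings are 27.40/3 = 9.133° apart.
That is 9.133 × 111.3 = 1017 km at the equator.

1020 km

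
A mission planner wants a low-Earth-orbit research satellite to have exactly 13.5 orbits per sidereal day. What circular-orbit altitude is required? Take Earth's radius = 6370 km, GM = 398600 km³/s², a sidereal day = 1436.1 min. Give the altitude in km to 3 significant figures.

1070 km

Required period T = 86166 / 13.5 = 6382.7 s.
From T = 2π√(a³/μ): a = (μ T²/4π²)^(1/3) = (398600 × 6382.7² / 4π²)^(1/3) = 7437 km.
Altitude h = a − R = 7437 − 6370 = 1067 km.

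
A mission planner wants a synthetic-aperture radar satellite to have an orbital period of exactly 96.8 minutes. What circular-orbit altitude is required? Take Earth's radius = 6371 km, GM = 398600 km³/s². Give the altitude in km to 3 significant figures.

613 km

T = 96.8 min = 5808.0 s.
From T = 2π√(a³/μ): a = (μ T²/4π²)^(1/3) = (398600 × 5808.0² / 4π²)^(1/3) = 6984 km.
Altitude h = a − R = 6984 − 6371 = 613 km.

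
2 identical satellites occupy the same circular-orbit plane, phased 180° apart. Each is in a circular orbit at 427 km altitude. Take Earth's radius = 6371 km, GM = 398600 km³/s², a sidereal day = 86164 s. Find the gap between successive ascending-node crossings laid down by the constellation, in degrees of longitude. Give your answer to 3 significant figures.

11.7°

Semi-major axis a = 6371 + 427 = 6798 km. Period T = 2π√(a³/μ) = 2π√(6798³/398600) = 5578.1 s = 92.97 min.
Single-satellite node shift = (5578.1/86164) × 360° = 23.31°.
With 2 satellites evenly phased, successive equator crossings are 23.31/2 = 11.653° apart.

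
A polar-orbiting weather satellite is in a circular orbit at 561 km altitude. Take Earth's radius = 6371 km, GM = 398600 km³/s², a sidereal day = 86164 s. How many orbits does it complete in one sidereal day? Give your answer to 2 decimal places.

Semi-major axis a = 6371 + 561 = 6932 km. Period T = 2π√(a³/μ) = 2π√(6932³/398600) = 5743.8 s = 95.73 min.
Orbits per sidereal day = 86164 / 5743.8 = 15.001.

15.00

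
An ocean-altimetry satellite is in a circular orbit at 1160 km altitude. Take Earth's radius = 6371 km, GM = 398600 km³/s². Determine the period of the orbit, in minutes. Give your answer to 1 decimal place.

108.4 min

Semi-major axis a = 6371 + 1160 = 7531 km. Period T = 2π√(a³/μ) = 2π√(7531³/398600) = 6504.1 s = 108.40 min.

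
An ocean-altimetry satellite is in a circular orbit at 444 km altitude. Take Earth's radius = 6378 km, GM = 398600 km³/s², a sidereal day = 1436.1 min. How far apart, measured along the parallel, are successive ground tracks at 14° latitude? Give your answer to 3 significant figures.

Semi-major axis a = 6378 + 444 = 6822 km. Period T = 2π√(a³/μ) = 2π√(6822³/398600) = 5607.6 s = 93.46 min.
Node shift per orbit = (5607.6/86166) × 360° = 23.43°.
Equatorial spacing = 23.43 × 111.3 km/° = 2608 km.
At 14° latitude, spacing = 2608 × cos(14°) = 2531 km.

2530 km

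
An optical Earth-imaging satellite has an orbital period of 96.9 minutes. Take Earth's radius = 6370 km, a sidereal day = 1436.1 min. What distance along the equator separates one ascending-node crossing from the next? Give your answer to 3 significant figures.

T = 96.9 min = 5814.0 s.
During one orbit Earth rotates (5814.0 / 86166) × 360° = 24.29°.
At the equator that is 24.29° × (2π·6370/360) km/° = 24.29 × 111.2 = 2701 km.

2700 km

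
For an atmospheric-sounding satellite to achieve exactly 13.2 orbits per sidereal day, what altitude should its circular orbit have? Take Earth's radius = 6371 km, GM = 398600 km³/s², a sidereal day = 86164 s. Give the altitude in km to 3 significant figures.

Required period T = 86164 / 13.2 = 6527.6 s.
From T = 2π√(a³/μ): a = (μ T²/4π²)^(1/3) = (398600 × 6527.6² / 4π²)^(1/3) = 7549 km.
Altitude h = a − R = 7549 − 6371 = 1178 km.

1180 km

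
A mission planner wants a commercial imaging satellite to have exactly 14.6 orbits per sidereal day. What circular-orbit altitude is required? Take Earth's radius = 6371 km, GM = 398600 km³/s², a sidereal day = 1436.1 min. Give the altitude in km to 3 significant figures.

688 km

Required period T = 86166 / 14.6 = 5901.8 s.
From T = 2π√(a³/μ): a = (μ T²/4π²)^(1/3) = (398600 × 5901.8² / 4π²)^(1/3) = 7059 km.
Altitude h = a − R = 7059 − 6371 = 688 km.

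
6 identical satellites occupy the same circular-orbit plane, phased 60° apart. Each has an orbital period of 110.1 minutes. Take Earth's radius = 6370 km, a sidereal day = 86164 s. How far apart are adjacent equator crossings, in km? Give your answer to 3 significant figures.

511 km

T = 110.1 min = 6606.0 s.
Single-satellite node shift = (6606.0/86164) × 360° = 27.60°.
With 6 satellites evenly phased, successive equator crossings are 27.60/6 = 4.600° apart.
That is 4.600 × 111.2 = 511 km at the equator.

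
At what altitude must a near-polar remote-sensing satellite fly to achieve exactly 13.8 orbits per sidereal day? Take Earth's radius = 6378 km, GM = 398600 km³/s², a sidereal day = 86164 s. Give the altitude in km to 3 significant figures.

951 km

Required period T = 86164 / 13.8 = 6243.8 s.
From T = 2π√(a³/μ): a = (μ T²/4π²)^(1/3) = (398600 × 6243.8² / 4π²)^(1/3) = 7329 km.
Altitude h = a − R = 7329 − 6378 = 951 km.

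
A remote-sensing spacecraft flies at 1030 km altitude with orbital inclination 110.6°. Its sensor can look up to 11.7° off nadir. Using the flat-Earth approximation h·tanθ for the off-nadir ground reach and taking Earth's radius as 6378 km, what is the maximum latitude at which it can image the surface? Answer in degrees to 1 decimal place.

71.3°

Retrograde orbit: the ground track reaches ±(180° − i) = ±(180 − 110.6) = ±69.4°.
Sensor half-swath on the ground ≈ 1030·tan(11.7°) = 213 km = 1.92° of latitude.
Maximum observable latitude ≈ 69.4 + 1.92 = 71.3°.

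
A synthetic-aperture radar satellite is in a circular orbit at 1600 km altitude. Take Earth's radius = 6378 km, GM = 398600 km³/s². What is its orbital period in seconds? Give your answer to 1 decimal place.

7091.7 seconds

Semi-major axis a = 6378 + 1600 = 7978 km. Period T = 2π√(a³/μ) = 2π√(7978³/398600) = 7091.7 s = 118.20 min.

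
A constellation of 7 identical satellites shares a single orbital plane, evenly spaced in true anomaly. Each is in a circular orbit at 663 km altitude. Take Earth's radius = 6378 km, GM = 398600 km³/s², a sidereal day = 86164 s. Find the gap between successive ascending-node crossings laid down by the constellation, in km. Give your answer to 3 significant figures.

Semi-major axis a = 6378 + 663 = 7041 km. Period T = 2π√(a³/μ) = 2π√(7041³/398600) = 5879.8 s = 98.00 min.
Single-satellite node shift = (5879.8/86164) × 360° = 24.57°.
With 7 satellites evenly phased, successive equator crossings are 24.57/7 = 3.509° apart.
That is 3.509 × 111.3 = 391 km at the equator.

391 km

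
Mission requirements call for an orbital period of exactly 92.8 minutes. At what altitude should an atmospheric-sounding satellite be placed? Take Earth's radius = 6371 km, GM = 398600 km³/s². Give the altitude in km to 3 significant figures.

T = 92.8 min = 5568.0 s.
From T = 2π√(a³/μ): a = (μ T²/4π²)^(1/3) = (398600 × 5568.0² / 4π²)^(1/3) = 6790 km.
Altitude h = a − R = 6790 − 6371 = 419 km.

419 km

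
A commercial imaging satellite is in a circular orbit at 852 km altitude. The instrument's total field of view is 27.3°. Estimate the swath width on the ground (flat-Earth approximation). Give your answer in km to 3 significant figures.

414 km

Half-angle = 27.3°/2 = 13.65°.
Swath width ≈ 2h·tan(θ/2) = 2 × 852 × tan(13.65°) = 413.8 km.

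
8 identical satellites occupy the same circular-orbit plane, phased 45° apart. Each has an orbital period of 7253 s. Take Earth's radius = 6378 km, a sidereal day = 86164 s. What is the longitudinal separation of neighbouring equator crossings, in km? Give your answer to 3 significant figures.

422 km

Single-satellite node shift = (7253.0/86164) × 360° = 30.30°.
With 8 satellites evenly phased, successive equator crossings are 30.30/8 = 3.788° apart.
That is 3.788 × 111.3 = 422 km at the equator.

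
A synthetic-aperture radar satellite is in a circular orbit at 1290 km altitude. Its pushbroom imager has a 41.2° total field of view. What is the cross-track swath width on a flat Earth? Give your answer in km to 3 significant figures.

970 km

Half-angle = 41.2°/2 = 20.6°.
Swath width ≈ 2h·tan(θ/2) = 2 × 1290 × tan(20.6°) = 969.8 km.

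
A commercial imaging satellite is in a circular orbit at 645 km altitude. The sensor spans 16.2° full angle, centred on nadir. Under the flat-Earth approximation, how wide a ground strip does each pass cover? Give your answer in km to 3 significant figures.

Half-angle = 16.2°/2 = 8.1°.
Swath width ≈ 2h·tan(θ/2) = 2 × 645 × tan(8.1°) = 183.6 km.

184 km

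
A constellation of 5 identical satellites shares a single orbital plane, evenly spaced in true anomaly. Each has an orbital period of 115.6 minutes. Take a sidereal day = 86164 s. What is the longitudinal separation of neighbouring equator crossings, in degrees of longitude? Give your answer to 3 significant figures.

T = 115.6 min = 6936.0 s.
Single-satellite node shift = (6936.0/86164) × 360° = 28.98°.
With 5 satellites evenly phased, successive equator crossings are 28.98/5 = 5.796° apart.

5.80°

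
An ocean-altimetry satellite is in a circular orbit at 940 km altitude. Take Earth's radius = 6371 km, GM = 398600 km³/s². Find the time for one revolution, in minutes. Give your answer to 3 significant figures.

104 min

Semi-major axis a = 6371 + 940 = 7311 km. Period T = 2π√(a³/μ) = 2π√(7311³/398600) = 6221.2 s = 103.69 min.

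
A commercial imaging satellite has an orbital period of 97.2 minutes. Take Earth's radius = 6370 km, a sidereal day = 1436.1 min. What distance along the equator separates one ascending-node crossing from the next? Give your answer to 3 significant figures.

T = 97.2 min = 5832.0 s.
During one orbit Earth rotates (5832.0 / 86166) × 360° = 24.37°.
At the equator that is 24.37° × (2π·6370/360) km/° = 24.37 × 111.2 = 2709 km.

2710 km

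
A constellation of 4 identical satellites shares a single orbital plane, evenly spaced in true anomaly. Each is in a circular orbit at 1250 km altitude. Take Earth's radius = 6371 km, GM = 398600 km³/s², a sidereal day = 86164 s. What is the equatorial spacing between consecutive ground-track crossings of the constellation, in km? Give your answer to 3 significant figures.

Semi-major axis a = 6371 + 1250 = 7621 km. Period T = 2π√(a³/μ) = 2π√(7621³/398600) = 6621.1 s = 110.35 min.
Single-satellite node shift = (6621.1/86164) × 360° = 27.66°.
With 4 satellites evenly phased, successive equator crossings are 27.66/4 = 6.916° apart.
That is 6.916 × 111.2 = 769 km at the equator.

769 km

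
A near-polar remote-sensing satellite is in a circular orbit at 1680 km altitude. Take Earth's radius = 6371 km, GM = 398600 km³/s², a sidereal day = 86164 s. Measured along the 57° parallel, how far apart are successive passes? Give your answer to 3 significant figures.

Semi-major axis a = 6371 + 1680 = 8051 km. Period T = 2π√(a³/μ) = 2π√(8051³/398600) = 7189.3 s = 119.82 min.
Node shift per orbit = (7189.3/86164) × 360° = 30.04°.
Equatorial spacing = 30.04 × 111.2 km/° = 3340 km.
At 57° latitude, spacing = 3340 × cos(57°) = 1819 km.

1820 km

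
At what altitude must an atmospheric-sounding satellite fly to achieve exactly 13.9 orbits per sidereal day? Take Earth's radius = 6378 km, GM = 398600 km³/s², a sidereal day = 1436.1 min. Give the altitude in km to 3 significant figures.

916 km

Required period T = 86166 / 13.9 = 6199.0 s.
From T = 2π√(a³/μ): a = (μ T²/4π²)^(1/3) = (398600 × 6199.0² / 4π²)^(1/3) = 7294 km.
Altitude h = a − R = 7294 − 6378 = 916 km.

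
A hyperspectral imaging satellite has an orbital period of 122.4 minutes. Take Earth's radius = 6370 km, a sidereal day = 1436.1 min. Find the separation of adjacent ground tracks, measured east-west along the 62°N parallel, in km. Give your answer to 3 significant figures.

1600 km

T = 122.4 min = 7344.0 s.
Node shift per orbit = (7344.0/86166) × 360° = 30.68°.
Equatorial spacing = 30.68 × 111.2 km/° = 3411 km.
At 62° latitude, spacing = 3411 × cos(62°) = 1601 km.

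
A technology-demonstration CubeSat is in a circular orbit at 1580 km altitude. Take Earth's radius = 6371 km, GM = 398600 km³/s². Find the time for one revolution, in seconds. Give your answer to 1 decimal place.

7055.8 seconds

Semi-major axis a = 6371 + 1580 = 7951 km. Period T = 2π√(a³/μ) = 2π√(7951³/398600) = 7055.8 s = 117.60 min.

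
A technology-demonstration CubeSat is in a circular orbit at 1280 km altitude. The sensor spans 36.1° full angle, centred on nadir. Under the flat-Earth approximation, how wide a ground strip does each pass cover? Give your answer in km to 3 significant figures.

Half-angle = 36.1°/2 = 18.05°.
Swath width ≈ 2h·tan(θ/2) = 2 × 1280 × tan(18.05°) = 834.3 km.

834 km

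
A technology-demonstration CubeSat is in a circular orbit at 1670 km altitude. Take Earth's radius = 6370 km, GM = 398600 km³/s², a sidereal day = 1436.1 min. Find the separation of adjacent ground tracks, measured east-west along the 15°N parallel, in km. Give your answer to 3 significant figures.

3220 km

Semi-major axis a = 6370 + 1670 = 8040 km. Period T = 2π√(a³/μ) = 2π√(8040³/398600) = 7174.6 s = 119.58 min.
Node shift per orbit = (7174.6/86166) × 360° = 29.98°.
Equatorial spacing = 29.98 × 111.2 km/° = 3333 km.
At 15° latitude, spacing = 3333 × cos(15°) = 3219 km.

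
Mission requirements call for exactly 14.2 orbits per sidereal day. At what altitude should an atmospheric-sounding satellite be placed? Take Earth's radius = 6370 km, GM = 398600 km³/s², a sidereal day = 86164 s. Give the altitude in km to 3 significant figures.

Required period T = 86164 / 14.2 = 6067.9 s.
From T = 2π√(a³/μ): a = (μ T²/4π²)^(1/3) = (398600 × 6067.9² / 4π²)^(1/3) = 7190 km.
Altitude h = a − R = 7190 − 6370 = 820 km.

820 km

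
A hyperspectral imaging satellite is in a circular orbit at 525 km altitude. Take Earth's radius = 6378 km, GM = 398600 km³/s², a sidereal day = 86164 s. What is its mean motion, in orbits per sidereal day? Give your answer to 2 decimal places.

Semi-major axis a = 6378 + 525 = 6903 km. Period T = 2π√(a³/μ) = 2π√(6903³/398600) = 5707.8 s = 95.13 min.
Orbits per sidereal day = 86164 / 5707.8 = 15.096.

15.10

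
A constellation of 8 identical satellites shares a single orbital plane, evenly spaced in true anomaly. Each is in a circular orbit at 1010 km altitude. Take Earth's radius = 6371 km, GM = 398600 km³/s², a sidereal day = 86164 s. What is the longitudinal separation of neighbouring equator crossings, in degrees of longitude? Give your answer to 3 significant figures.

Semi-major axis a = 6371 + 1010 = 7381 km. Period T = 2π√(a³/μ) = 2π√(7381³/398600) = 6310.8 s = 105.18 min.
Single-satellite node shift = (6310.8/86164) × 360° = 26.37°.
With 8 satellites evenly phased, successive equator crossings are 26.37/8 = 3.296° apart.

3.30°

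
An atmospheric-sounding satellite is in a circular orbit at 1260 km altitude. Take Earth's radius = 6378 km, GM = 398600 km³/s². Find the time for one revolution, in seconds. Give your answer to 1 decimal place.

6643.3 seconds

Semi-major axis a = 6378 + 1260 = 7638 km. Period T = 2π√(a³/μ) = 2π√(7638³/398600) = 6643.3 s = 110.72 min.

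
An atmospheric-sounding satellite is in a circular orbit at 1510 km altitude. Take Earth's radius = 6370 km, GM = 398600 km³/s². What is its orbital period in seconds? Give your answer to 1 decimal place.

Semi-major axis a = 6370 + 1510 = 7880 km. Period T = 2π√(a³/μ) = 2π√(7880³/398600) = 6961.5 s = 116.02 min.

6961.5 seconds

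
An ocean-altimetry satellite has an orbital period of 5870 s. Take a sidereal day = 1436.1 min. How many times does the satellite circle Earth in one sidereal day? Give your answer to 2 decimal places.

14.68

Orbits per sidereal day = 86166 / 5870.0 = 14.679.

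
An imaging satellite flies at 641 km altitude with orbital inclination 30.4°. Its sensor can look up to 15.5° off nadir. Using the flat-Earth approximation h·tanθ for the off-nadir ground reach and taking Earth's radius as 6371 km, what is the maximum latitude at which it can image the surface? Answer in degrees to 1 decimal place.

For a prograde orbit the ground track reaches latitude ±i = ±30.4°.
Sensor half-swath on the ground ≈ 641·tan(15.5°) = 178 km = 1.60° of latitude.
Maximum observable latitude ≈ 30.4 + 1.60 = 32.0°.

32.0°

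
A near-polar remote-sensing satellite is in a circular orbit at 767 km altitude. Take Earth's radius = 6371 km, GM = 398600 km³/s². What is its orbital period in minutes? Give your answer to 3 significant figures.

100 min

Semi-major axis a = 6371 + 767 = 7138 km. Period T = 2π√(a³/μ) = 2π√(7138³/398600) = 6001.7 s = 100.03 min.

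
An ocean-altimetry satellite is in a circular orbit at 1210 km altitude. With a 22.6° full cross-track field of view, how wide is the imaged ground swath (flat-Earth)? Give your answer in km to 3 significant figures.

Half-angle = 22.6°/2 = 11.3°.
Swath width ≈ 2h·tan(θ/2) = 2 × 1210 × tan(11.3°) = 483.6 km.

484 km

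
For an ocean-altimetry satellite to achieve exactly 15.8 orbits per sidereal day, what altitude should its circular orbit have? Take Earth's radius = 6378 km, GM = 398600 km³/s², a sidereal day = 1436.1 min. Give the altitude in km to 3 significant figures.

Required period T = 86166 / 15.8 = 5453.5 s.
From T = 2π√(a³/μ): a = (μ T²/4π²)^(1/3) = (398600 × 5453.5² / 4π²)^(1/3) = 6696 km.
Altitude h = a − R = 6696 − 6378 = 318 km.

318 km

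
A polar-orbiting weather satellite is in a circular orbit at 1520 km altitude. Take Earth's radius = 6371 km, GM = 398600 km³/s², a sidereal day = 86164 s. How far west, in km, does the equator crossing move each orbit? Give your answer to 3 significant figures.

Semi-major axis a = 6371 + 1520 = 7891 km. Period T = 2π√(a³/μ) = 2π√(7891³/398600) = 6976.0 s = 116.27 min.
During one orbit Earth rotates (6976.0 / 86164) × 360° = 29.15°.
At the equator that is 29.15° × (2π·6371/360) km/° = 29.15 × 111.2 = 3241 km.

3240 km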